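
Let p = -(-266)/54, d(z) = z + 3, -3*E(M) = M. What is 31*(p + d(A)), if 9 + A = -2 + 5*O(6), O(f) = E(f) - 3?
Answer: -23498/27 ≈ -870.30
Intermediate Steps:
E(M) = -M/3
O(f) = -3 - f/3 (O(f) = -f/3 - 3 = -3 - f/3)
A = -36 (A = -9 + (-2 + 5*(-3 - ⅓*6)) = -9 + (-2 + 5*(-3 - 2)) = -9 + (-2 + 5*(-5)) = -9 + (-2 - 25) = -9 - 27 = -36)
d(z) = 3 + z
p = 133/27 (p = -(-266)/54 = -1*(-133/27) = 133/27 ≈ 4.9259)
31*(p + d(A)) = 31*(133/27 + (3 - 36)) = 31*(133/27 - 33) = 31*(-758/27) = -23498/27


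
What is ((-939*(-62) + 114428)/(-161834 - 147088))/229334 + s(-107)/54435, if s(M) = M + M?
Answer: -842806112549/214251073194410 ≈ -0.0039337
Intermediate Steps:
s(M) = 2*M
((-939*(-62) + 114428)/(-161834 - 147088))/229334 + s(-107)/54435 = ((-939*(-62) + 114428)/(-161834 - 147088))/229334 + (2*(-107))/54435 = ((58218 + 114428)/(-308922))*(1/229334) - 214*1/54435 = (172646*(-1/308922))*(1/229334) - 214/54435 = -86323/154461*1/229334 - 214/54435 = -86323/35423158974 - 214/54435 = -842806112549/214251073194410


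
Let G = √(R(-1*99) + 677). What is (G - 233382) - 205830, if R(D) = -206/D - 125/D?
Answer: -439212 + √740894/33 ≈ -4.3919e+5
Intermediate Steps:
R(D) = -331/D
G = √740894/33 (G = √(-331/((-1*99)) + 677) = √(-331/(-99) + 677) = √(-331*(-1/99) + 677) = √(331/99 + 677) = √(67354/99) = √740894/33 ≈ 26.083)
(G - 233382) - 205830 = (√740894/33 - 233382) - 205830 = (-233382 + √740894/33) - 205830 = -439212 + √740894/33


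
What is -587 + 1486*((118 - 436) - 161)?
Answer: -712381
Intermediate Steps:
-587 + 1486*((118 - 436) - 161) = -587 + 1486*(-318 - 161) = -587 + 1486*(-479) = -587 - 711794 = -712381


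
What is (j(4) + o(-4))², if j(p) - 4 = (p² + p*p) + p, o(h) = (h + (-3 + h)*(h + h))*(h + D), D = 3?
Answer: 144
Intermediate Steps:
o(h) = (3 + h)*(h + 2*h*(-3 + h)) (o(h) = (h + (-3 + h)*(h + h))*(h + 3) = (h + (-3 + h)*(2*h))*(3 + h) = (h + 2*h*(-3 + h))*(3 + h) = (3 + h)*(h + 2*h*(-3 + h)))
j(p) = 4 + p + 2*p² (j(p) = 4 + ((p² + p*p) + p) = 4 + ((p² + p²) + p) = 4 + (2*p² + p) = 4 + (p + 2*p²) = 4 + p + 2*p²)
(j(4) + o(-4))² = ((4 + 4 + 2*4²) - 4*(-15 - 4 + 2*(-4)²))² = ((4 + 4 + 2*16) - 4*(-15 - 4 + 2*16))² = ((4 + 4 + 32) - 4*(-15 - 4 + 32))² = (40 - 4*13)² = (40 - 52)² = (-12)² = 144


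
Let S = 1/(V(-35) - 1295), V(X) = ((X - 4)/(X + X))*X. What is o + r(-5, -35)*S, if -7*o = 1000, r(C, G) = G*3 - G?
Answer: -2628020/18403 ≈ -142.80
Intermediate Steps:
V(X) = -2 + X/2 (V(X) = ((-4 + X)/((2*X)))*X = ((-4 + X)*(1/(2*X)))*X = ((-4 + X)/(2*X))*X = -2 + X/2)
r(C, G) = 2*G (r(C, G) = 3*G - G = 2*G)
o = -1000/7 (o = -⅐*1000 = -1000/7 ≈ -142.86)
S = -2/2629 (S = 1/((-2 + (½)*(-35)) - 1295) = 1/((-2 - 35/2) - 1295) = 1/(-39/2 - 1295) = 1/(-2629/2) = -2/2629 ≈ -0.00076075)
o + r(-5, -35)*S = -1000/7 + (2*(-35))*(-2/2629) = -1000/7 - 70*(-2/2629) = -1000/7 + 140/2629 = -2628020/18403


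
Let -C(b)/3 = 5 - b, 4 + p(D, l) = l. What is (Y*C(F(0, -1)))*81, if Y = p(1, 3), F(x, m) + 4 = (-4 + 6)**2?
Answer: 1215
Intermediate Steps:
p(D, l) = -4 + l
F(x, m) = 0 (F(x, m) = -4 + (-4 + 6)**2 = -4 + 2**2 = -4 + 4 = 0)
Y = -1 (Y = -4 + 3 = -1)
C(b) = -15 + 3*b (C(b) = -3*(5 - b) = -15 + 3*b)
(Y*C(F(0, -1)))*81 = -(-15 + 3*0)*81 = -(-15 + 0)*81 = -1*(-15)*81 = 15*81 = 1215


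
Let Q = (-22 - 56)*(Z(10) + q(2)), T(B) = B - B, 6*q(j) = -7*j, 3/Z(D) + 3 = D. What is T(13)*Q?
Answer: 0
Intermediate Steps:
Z(D) = 3/(-3 + D)
q(j) = -7*j/6 (q(j) = (-7*j)/6 = -7*j/6)
T(B) = 0
Q = 1040/7 (Q = (-22 - 56)*(3/(-3 + 10) - 7/6*2) = -78*(3/7 - 7/3) = -78*(-40/21) = 1040/7 ≈ 148.57)
T(13)*Q = 0*(1040/7) = 0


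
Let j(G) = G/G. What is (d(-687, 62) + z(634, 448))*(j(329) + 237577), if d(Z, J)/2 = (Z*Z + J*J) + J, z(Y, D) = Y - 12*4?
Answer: 226254082208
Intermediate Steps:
z(Y, D) = -48 + Y (z(Y, D) = Y - 48 = -48 + Y)
d(Z, J) = 2*J + 2*J² + 2*Z² (d(Z, J) = 2*((Z*Z + J*J) + J) = 2*((Z² + J²) + J) = 2*((J² + Z²) + J) = 2*(J + J² + Z²) = 2*J + 2*J² + 2*Z²)
j(G) = 1
(d(-687, 62) + z(634, 448))*(j(329) + 237577) = ((2*62 + 2*62² + 2*(-687)²) + (-48 + 634))*(1 + 237577) = ((124 + 2*3844 + 2*471969) + 586)*237578 = ((124 + 7688 + 943938) + 586)*237578 = (951750 + 586)*237578 = 952336*237578 = 226254082208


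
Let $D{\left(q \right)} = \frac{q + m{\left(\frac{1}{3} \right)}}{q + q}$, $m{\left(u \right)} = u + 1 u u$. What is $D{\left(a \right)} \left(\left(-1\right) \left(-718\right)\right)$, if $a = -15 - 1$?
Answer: $\frac{12565}{36} \approx 349.03$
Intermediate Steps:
$m{\left(u \right)} = u + u^{2}$ ($m{\left(u \right)} = u + 1 u^{2} = u + u^{2}$)
$a = -16$ ($a = -15 - 1 = -16$)
$D{\left(q \right)} = \frac{\frac{4}{9} + q}{2 q}$ ($D{\left(q \right)} = \frac{q + \frac{1 + \frac{1}{3}}{3}}{q + q} = \frac{q + \frac{1 + \frac{1}{3}}{3}}{2 q} = \left(q + \frac{1}{3} \cdot \frac{4}{3}\right) \frac{1}{2 q} = \left(q + \frac{4}{9}\right) \frac{1}{2 q} = \left(\frac{4}{9} + q\right) \frac{1}{2 q} = \frac{\frac{4}{9} + q}{2 q}$)
$D{\left(a \right)} \left(\left(-1\right) \left(-718\right)\right) = \frac{4 + 9 \left(-16\right)}{18 \left(-16\right)} \left(\left(-1\right) \left(-718\right)\right) = \frac{1}{18} \left(- \frac{1}{16}\right) \left(4 - 144\right) 718 = \frac{1}{18} \left(- \frac{1}{16}\right) \left(-140\right) 718 = \frac{35}{72} \cdot 718 = \frac{12565}{36}$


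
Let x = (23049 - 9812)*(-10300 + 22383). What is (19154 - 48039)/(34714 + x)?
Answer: -5777/31995477 ≈ -0.00018056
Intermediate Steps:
x = 159942671 (x = 13237*12083 = 159942671)
(19154 - 48039)/(34714 + x) = (19154 - 48039)/(34714 + 159942671) = -28885/159977385 = -28885*1/159977385 = -5777/31995477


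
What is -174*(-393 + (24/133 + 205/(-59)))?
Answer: 541091280/7847 ≈ 68955.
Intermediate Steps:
-174*(-393 + (24/133 + 205/(-59))) = -174*(-393 + (24*(1/133) + 205*(-1/59))) = -174*(-393 + (24/133 - 205/59)) = -174*(-393 - 25849/7847) = -174*(-3109720/7847) = 541091280/7847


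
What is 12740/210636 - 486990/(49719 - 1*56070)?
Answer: 8554878115/111479103 ≈ 76.740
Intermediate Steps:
12740/210636 - 486990/(49719 - 1*56070) = 12740*(1/210636) - 486990/(49719 - 56070) = 3185/52659 - 486990/(-6351) = 3185/52659 - 486990*(-1/6351) = 3185/52659 + 162330/2117 = 8554878115/111479103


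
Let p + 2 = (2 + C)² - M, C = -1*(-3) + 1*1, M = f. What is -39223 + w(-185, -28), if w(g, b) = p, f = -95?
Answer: -39094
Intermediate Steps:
M = -95
C = 4 (C = 3 + 1 = 4)
p = 129 (p = -2 + ((2 + 4)² - 1*(-95)) = -2 + (6² + 95) = -2 + (36 + 95) = -2 + 131 = 129)
w(g, b) = 129
-39223 + w(-185, -28) = -39223 + 129 = -39094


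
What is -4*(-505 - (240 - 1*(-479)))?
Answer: 4896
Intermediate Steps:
-4*(-505 - (240 - 1*(-479))) = -4*(-505 - (240 + 479)) = -4*(-505 - 1*719) = -4*(-505 - 719) = -4*(-1224) = 4896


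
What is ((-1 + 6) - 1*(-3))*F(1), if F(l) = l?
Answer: 8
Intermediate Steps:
((-1 + 6) - 1*(-3))*F(1) = ((-1 + 6) - 1*(-3))*1 = (5 + 3)*1 = 8*1 = 8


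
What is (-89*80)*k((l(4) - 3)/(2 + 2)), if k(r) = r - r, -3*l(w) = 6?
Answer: 0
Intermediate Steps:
l(w) = -2 (l(w) = -1/3*6 = -2)
k(r) = 0
(-89*80)*k((l(4) - 3)/(2 + 2)) = -89*80*0 = -7120*0 = 0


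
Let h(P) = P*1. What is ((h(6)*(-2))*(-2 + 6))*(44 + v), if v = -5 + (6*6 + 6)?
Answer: -3888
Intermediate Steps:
h(P) = P
v = 37 (v = -5 + (36 + 6) = -5 + 42 = 37)
((h(6)*(-2))*(-2 + 6))*(44 + v) = ((6*(-2))*(-2 + 6))*(44 + 37) = -12*4*81 = -48*81 = -3888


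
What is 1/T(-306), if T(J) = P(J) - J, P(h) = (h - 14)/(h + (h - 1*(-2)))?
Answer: 61/18698 ≈ 0.0032624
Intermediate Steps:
P(h) = (-14 + h)/(2 + 2*h) (P(h) = (-14 + h)/(h + (h + 2)) = (-14 + h)/(h + (2 + h)) = (-14 + h)/(2 + 2*h))
T(J) = -J + (-14 + J)/(2*(1 + J)) (T(J) = (-14 + J)/(2*(1 + J)) - J = -J + (-14 + J)/(2*(1 + J)))
1/T(-306) = 1/((-7 + (1/2)*(-306) - 1*(-306)*(1 - 306))/(1 - 306)) = 1/((-7 - 153 - 1*(-306)*(-305))/(-305)) = 1/(-(-7 - 153 - 93330)/305) = 1/(-1/305*(-93490)) = 1/(18698/61) = 61/18698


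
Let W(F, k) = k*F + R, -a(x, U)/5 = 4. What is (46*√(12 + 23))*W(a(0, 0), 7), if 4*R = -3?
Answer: -12949*√35/2 ≈ -38304.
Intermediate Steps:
R = -¾ (R = (¼)*(-3) = -¾ ≈ -0.75000)
a(x, U) = -20 (a(x, U) = -5*4 = -20)
W(F, k) = -¾ + F*k (W(F, k) = k*F - ¾ = F*k - ¾ = -¾ + F*k)
(46*√(12 + 23))*W(a(0, 0), 7) = (46*√(12 + 23))*(-¾ - 20*7) = (46*√35)*(-¾ - 140) = (46*√35)*(-563/4) = -12949*√35/2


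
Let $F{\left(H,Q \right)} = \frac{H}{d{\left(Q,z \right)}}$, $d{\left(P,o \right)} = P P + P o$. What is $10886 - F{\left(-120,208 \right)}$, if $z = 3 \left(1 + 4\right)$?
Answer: $\frac{63117043}{5798} \approx 10886.0$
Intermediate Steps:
$z = 15$ ($z = 3 \cdot 5 = 15$)
$d{\left(P,o \right)} = P^{2} + P o$
$F{\left(H,Q \right)} = \frac{H}{Q \left(15 + Q\right)}$ ($F{\left(H,Q \right)} = \frac{H}{Q \left(Q + 15\right)} = \frac{H}{Q \left(15 + Q\right)}$)
$10886 - F{\left(-120,208 \right)} = 10886 - - \frac{120}{208 \left(15 + 208\right)} = 10886 - \left(-120\right) \frac{1}{208} \cdot \frac{1}{223} = 10886 - - \frac{15}{5798} = 10886 + \frac{15}{5798} = \frac{63117043}{5798}$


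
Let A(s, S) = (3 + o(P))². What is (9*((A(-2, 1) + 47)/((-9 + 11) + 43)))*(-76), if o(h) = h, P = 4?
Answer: -7296/5 ≈ -1459.2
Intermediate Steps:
A(s, S) = 49 (A(s, S) = (3 + 4)² = 7² = 49)
(9*((A(-2, 1) + 47)/((-9 + 11) + 43)))*(-76) = (9*((49 + 47)/((-9 + 11) + 43)))*(-76) = (9*(96/(2 + 43)))*(-76) = (9*(96/45))*(-76) = (9*(96*(1/45)))*(-76) = (9*(32/15))*(-76) = (96/5)*(-76) = -7296/5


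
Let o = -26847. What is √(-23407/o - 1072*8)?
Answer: I*√686735715095/8949 ≈ 92.602*I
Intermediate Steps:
√(-23407/o - 1072*8) = √(-23407/(-26847) - 1072*8) = √(-23407*(-1/26847) - 8576) = √(23407/26847 - 8576) = √(-230216465/26847) = I*√686735715095/8949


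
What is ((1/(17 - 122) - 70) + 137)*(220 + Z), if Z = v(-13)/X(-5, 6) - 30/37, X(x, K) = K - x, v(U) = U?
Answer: 624119786/42735 ≈ 14604.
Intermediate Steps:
Z = -811/407 (Z = -13/(6 - 1*(-5)) - 30/37 = -13/(6 + 5) - 30*1/37 = -13/11 - 30/37 = -811/407 ≈ -1.9926)
((1/(17 - 122) - 70) + 137)*(220 + Z) = ((1/(17 - 122) - 70) + 137)*(220 - 811/407) = ((1/(-105) - 70) + 137)*(88729/407) = ((-1/105 - 70) + 137)*(88729/407) = (-7351/105 + 137)*(88729/407) = (7034/105)*(88729/407) = 624119786/42735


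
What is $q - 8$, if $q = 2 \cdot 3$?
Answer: $-2$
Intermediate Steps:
$q = 6$
$q - 8 = 6 - 8 = -2$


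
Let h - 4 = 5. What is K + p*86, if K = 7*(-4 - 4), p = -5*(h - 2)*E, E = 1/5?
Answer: -658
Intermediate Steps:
h = 9 (h = 4 + 5 = 9)
E = 1/5 ≈ 0.20000
p = -7 (p = -5*(9 - 2)/5 = -35/5 = -5*7/5 = -7)
K = -56 (K = 7*(-8) = -56)
K + p*86 = -56 - 7*86 = -56 - 602 = -658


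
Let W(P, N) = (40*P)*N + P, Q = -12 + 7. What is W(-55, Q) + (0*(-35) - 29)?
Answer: 10916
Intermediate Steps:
Q = -5
W(P, N) = P + 40*N*P (W(P, N) = 40*N*P + P = P + 40*N*P)
W(-55, Q) + (0*(-35) - 29) = -55*(1 + 40*(-5)) + (0*(-35) - 29) = -55*(1 - 200) + (0 - 29) = -55*(-199) - 29 = 10945 - 29 = 10916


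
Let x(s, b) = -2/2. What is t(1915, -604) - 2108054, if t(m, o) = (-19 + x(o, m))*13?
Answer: -2108314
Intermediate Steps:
x(s, b) = -1 (x(s, b) = -2*½ = -1)
t(m, o) = -260 (t(m, o) = (-19 - 1)*13 = -20*13 = -260)
t(1915, -604) - 2108054 = -260 - 2108054 = -2108314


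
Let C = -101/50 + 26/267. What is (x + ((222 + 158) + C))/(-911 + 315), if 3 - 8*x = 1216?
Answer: -12092557/31826400 ≈ -0.37995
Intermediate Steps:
x = -1213/8 (x = 3/8 - ⅛*1216 = 3/8 - 152 = -1213/8 ≈ -151.63)
C = -25667/13350 (C = -101*1/50 + 26*(1/267) = -101/50 + 26/267 = -25667/13350 ≈ -1.9226)
(x + ((222 + 158) + C))/(-911 + 315) = (-1213/8 + ((222 + 158) - 25667/13350))/(-911 + 315) = (-1213/8 + (380 - 25667/13350))/(-596) = (-1213/8 + 5047333/13350)*(-1/596) = (12092557/53400)*(-1/596) = -12092557/31826400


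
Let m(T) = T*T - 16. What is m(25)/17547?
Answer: 203/5849 ≈ 0.034707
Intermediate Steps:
m(T) = -16 + T² (m(T) = T² - 16 = -16 + T²)
m(25)/17547 = (-16 + 25²)/17547 = (-16 + 625)*(1/17547) = 609*(1/17547) = 203/5849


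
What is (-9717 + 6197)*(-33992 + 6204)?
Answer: 97813760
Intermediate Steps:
(-9717 + 6197)*(-33992 + 6204) = -3520*(-27788) = 97813760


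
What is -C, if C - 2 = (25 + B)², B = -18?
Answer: -51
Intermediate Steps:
C = 51 (C = 2 + (25 - 18)² = 2 + 7² = 2 + 49 = 51)
-C = -1*51 = -51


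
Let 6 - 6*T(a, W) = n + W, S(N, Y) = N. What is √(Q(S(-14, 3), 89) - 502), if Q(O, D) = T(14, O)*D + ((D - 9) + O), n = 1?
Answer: 5*I*√222/6 ≈ 12.416*I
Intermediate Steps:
T(a, W) = ⅚ - W/6 (T(a, W) = 1 - (1 + W)/6 = 1 + (-⅙ - W/6) = ⅚ - W/6)
Q(O, D) = -9 + D + O + D*(⅚ - O/6) (Q(O, D) = (⅚ - O/6)*D + ((D - 9) + O) = D*(⅚ - O/6) + ((-9 + D) + O) = D*(⅚ - O/6) + (-9 + D + O) = -9 + D + O + D*(⅚ - O/6))
√(Q(S(-14, 3), 89) - 502) = √((-9 + 89 - 14 - ⅙*89*(-5 - 14)) - 502) = √((-9 + 89 - 14 - ⅙*89*(-19)) - 502) = √((-9 + 89 - 14 + 1691/6) - 502) = √(2087/6 - 502) = √(-925/6) = 5*I*√222/6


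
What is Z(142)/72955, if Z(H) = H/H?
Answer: 1/72955 ≈ 1.3707e-5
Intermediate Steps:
Z(H) = 1
Z(142)/72955 = 1/72955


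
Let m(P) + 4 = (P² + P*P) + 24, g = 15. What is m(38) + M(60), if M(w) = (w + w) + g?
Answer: 3043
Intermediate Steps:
M(w) = 15 + 2*w (M(w) = (w + w) + 15 = 2*w + 15 = 15 + 2*w)
m(P) = 20 + 2*P² (m(P) = -4 + ((P² + P*P) + 24) = -4 + ((P² + P²) + 24) = -4 + (2*P² + 24) = -4 + (24 + 2*P²) = 20 + 2*P²)
m(38) + M(60) = (20 + 2*38²) + (15 + 2*60) = (20 + 2*1444) + (15 + 120) = (20 + 2888) + 135 = 2908 + 135 = 3043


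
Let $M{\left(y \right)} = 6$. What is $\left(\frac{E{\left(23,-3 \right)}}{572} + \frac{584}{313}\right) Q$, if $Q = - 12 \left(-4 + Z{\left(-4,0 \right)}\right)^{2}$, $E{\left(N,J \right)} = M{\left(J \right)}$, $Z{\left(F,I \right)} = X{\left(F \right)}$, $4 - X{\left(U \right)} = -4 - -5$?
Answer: $- \frac{1007778}{44759} \approx -22.516$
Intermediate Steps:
$X{\left(U \right)} = 3$ ($X{\left(U \right)} = 4 - \left(-4 - -5\right) = 4 - \left(-4 + 5\right) = 4 - 1 = 3$)
$Z{\left(F,I \right)} = 3$
$E{\left(N,J \right)} = 6$
$Q = -12$ ($Q = - 12 \left(-4 + 3\right)^{2} = - 12 \left(-1\right)^{2} = \left(-12\right) 1 = -12$)
$\left(\frac{E{\left(23,-3 \right)}}{572} + \frac{584}{313}\right) Q = \left(\frac{6}{572} + \frac{584}{313}\right) \left(-12\right) = \left(6 \cdot \frac{1}{572} + 584 \cdot \frac{1}{313}\right) \left(-12\right) = \left(\frac{3}{286} + \frac{584}{313}\right) \left(-12\right) = \frac{167963}{89518} \left(-12\right) = - \frac{1007778}{44759}$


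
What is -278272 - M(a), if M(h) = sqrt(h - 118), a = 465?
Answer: -278272 - sqrt(347) ≈ -2.7829e+5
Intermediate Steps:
M(h) = sqrt(-118 + h)
-278272 - M(a) = -278272 - sqrt(-118 + 465) = -278272 - sqrt(347)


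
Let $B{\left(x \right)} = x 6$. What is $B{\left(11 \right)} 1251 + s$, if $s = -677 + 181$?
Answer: $82070$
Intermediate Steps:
$B{\left(x \right)} = 6 x$
$s = -496$
$B{\left(11 \right)} 1251 + s = 6 \cdot 11 \cdot 1251 - 496 = 66 \cdot 1251 - 496 = 82566 - 496 = 82070$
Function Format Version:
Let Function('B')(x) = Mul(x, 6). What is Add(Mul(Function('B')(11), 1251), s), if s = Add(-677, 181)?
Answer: 82070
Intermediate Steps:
Function('B')(x) = Mul(6, x)
s = -496
Add(Mul(Function('B')(11), 1251), s) = Add(Mul(Mul(6, 11), 1251), -496) = Add(Mul(66, 1251), -496) = Add(82566, -496) = 82070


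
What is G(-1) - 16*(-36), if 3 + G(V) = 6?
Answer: 579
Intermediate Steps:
G(V) = 3 (G(V) = -3 + 6 = 3)
G(-1) - 16*(-36) = 3 - 16*(-36) = 3 + 576 = 579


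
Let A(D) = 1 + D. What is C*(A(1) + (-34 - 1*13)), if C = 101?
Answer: -4545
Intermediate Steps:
C*(A(1) + (-34 - 1*13)) = 101*((1 + 1) + (-34 - 1*13)) = 101*(2 + (-34 - 13)) = 101*(2 - 47) = 101*(-45) = -4545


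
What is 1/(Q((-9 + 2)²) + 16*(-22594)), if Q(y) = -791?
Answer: -1/362295 ≈ -2.7602e-6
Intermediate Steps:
1/(Q((-9 + 2)²) + 16*(-22594)) = 1/(-791 + 16*(-22594)) = 1/(-791 - 361504) = 1/(-362295) = -1/362295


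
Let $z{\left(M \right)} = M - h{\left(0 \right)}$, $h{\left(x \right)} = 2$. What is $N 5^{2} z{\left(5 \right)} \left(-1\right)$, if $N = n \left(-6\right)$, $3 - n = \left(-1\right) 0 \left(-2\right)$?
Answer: $1350$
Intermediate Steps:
$z{\left(M \right)} = -2 + M$ ($z{\left(M \right)} = M - 2 = -2 + M$)
$n = 3$ ($n = 3 - \left(-1\right) 0 \left(-2\right) = 3 - 0 \left(-2\right) = 3 - 0 = 3 + 0 = 3$)
$N = -18$ ($N = 3 \left(-6\right) = -18$)
$N 5^{2} z{\left(5 \right)} \left(-1\right) = - 18 \cdot 5^{2} \left(-2 + 5\right) \left(-1\right) = - 18 \cdot 25 \cdot 3 \left(-1\right) = - 18 \cdot 75 \left(-1\right) = \left(-18\right) \left(-75\right) = 1350$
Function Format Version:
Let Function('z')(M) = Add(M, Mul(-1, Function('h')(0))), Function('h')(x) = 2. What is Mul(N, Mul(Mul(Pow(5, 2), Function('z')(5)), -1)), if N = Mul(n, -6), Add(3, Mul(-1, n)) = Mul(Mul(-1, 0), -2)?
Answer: 1350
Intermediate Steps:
Function('z')(M) = Add(-2, M) (Function('z')(M) = Add(M, Mul(-1, 2)) = Add(M, -2) = Add(-2, M))
n = 3 (n = Add(3, Mul(-1, Mul(Mul(-1, 0), -2))) = Add(3, Mul(-1, Mul(0, -2))) = Add(3, Mul(-1, 0)) = Add(3, 0) = 3)
N = -18 (N = Mul(3, -6) = -18)
Mul(N, Mul(Mul(Pow(5, 2), Function('z')(5)), -1)) = Mul(-18, Mul(Mul(Pow(5, 2), Add(-2, 5)), -1)) = Mul(-18, Mul(Mul(25, 3), -1)) = Mul(-18, Mul(75, -1)) = Mul(-18, -75) = 1350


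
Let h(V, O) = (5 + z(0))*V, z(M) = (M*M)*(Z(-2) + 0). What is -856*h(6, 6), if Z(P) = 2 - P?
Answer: -25680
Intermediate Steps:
z(M) = 4*M² (z(M) = (M*M)*((2 - 1*(-2)) + 0) = M²*((2 + 2) + 0) = M²*(4 + 0) = M²*4 = 4*M²)
h(V, O) = 5*V (h(V, O) = (5 + 4*0²)*V = (5 + 4*0)*V = (5 + 0)*V = 5*V)
-856*h(6, 6) = -4280*6 = -856*30 = -25680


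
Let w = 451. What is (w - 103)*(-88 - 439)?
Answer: -183396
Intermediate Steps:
(w - 103)*(-88 - 439) = (451 - 103)*(-88 - 439) = 348*(-527) = -183396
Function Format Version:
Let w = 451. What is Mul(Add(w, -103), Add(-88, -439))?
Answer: -183396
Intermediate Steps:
Mul(Add(w, -103), Add(-88, -439)) = Mul(Add(451, -103), Add(-88, -439)) = Mul(348, -527) = -183396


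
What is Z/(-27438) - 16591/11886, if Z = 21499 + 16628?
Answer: -75700115/27177339 ≈ -2.7854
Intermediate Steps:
Z = 38127
Z/(-27438) - 16591/11886 = 38127/(-27438) - 16591/11886 = 38127*(-1/27438) - 16591*1/11886 = -12709/9146 - 16591/11886 = -75700115/27177339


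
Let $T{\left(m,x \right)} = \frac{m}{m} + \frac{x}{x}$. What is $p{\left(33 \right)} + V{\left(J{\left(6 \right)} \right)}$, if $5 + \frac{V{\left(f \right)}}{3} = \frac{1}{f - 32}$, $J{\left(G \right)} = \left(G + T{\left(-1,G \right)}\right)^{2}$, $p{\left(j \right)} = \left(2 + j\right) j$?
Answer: $\frac{36483}{32} \approx 1140.1$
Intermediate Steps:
$T{\left(m,x \right)} = 2$ ($T{\left(m,x \right)} = 1 + 1 = 2$)
$p{\left(j \right)} = j \left(2 + j\right)$
$J{\left(G \right)} = \left(2 + G\right)^{2}$ ($J{\left(G \right)} = \left(G + 2\right)^{2} = \left(2 + G\right)^{2}$)
$V{\left(f \right)} = -15 + \frac{3}{-32 + f}$ ($V{\left(f \right)} = -15 + \frac{3}{f - 32} = -15 + \frac{3}{-32 + f}$)
$p{\left(33 \right)} + V{\left(J{\left(6 \right)} \right)} = 33 \left(2 + 33\right) + \frac{3 \left(161 - 5 \left(2 + 6\right)^{2}\right)}{-32 + \left(2 + 6\right)^{2}} = 33 \cdot 35 + \frac{3 \left(161 - 5 \cdot 8^{2}\right)}{-32 + 8^{2}} = 1155 + \frac{3 \left(161 - 320\right)}{-32 + 64} = 1155 + \frac{3 \left(161 - 320\right)}{32} = 1155 + 3 \cdot \frac{1}{32} \left(-159\right) = 1155 - \frac{477}{32} = \frac{36483}{32}$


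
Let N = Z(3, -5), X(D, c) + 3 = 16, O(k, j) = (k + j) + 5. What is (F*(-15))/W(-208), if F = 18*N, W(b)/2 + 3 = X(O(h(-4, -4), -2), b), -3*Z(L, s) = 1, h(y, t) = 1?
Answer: 9/2 ≈ 4.5000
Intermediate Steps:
O(k, j) = 5 + j + k (O(k, j) = (j + k) + 5 = 5 + j + k)
Z(L, s) = -⅓ (Z(L, s) = -⅓*1 = -⅓)
X(D, c) = 13 (X(D, c) = -3 + 16 = 13)
N = -⅓ ≈ -0.33333
W(b) = 20 (W(b) = -6 + 2*13 = -6 + 26 = 20)
F = -6 (F = 18*(-⅓) = -6)
(F*(-15))/W(-208) = -6*(-15)/20 = 90*(1/20) = 9/2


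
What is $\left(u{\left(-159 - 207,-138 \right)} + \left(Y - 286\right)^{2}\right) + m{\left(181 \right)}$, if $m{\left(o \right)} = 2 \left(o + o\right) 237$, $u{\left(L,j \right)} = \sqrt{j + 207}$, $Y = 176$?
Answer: $183688 + \sqrt{69} \approx 1.837 \cdot 10^{5}$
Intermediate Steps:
$u{\left(L,j \right)} = \sqrt{207 + j}$
$m{\left(o \right)} = 948 o$ ($m{\left(o \right)} = 2 \cdot 2 o 237 = 4 o 237 = 948 o$)
$\left(u{\left(-159 - 207,-138 \right)} + \left(Y - 286\right)^{2}\right) + m{\left(181 \right)} = \left(\sqrt{207 - 138} + \left(176 - 286\right)^{2}\right) + 948 \cdot 181 = \left(\sqrt{69} + \left(-110\right)^{2}\right) + 171588 = \left(\sqrt{69} + 12100\right) + 171588 = \left(12100 + \sqrt{69}\right) + 171588 = 183688 + \sqrt{69}$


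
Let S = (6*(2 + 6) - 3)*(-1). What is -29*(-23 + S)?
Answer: 1972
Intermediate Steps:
S = -45 (S = (6*8 - 3)*(-1) = (48 - 3)*(-1) = 45*(-1) = -45)
-29*(-23 + S) = -29*(-23 - 45) = -29*(-68) = 1972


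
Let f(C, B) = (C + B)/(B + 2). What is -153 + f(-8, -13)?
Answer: -1662/11 ≈ -151.09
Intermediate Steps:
f(C, B) = (B + C)/(2 + B)
-153 + f(-8, -13) = -153 + (-13 - 8)/(2 - 13) = -153 - 21/(-11) = -153 - 1/11*(-21) = -153 + 21/11 = -1662/11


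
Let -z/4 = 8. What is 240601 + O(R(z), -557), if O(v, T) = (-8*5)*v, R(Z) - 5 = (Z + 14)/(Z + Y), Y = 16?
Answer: 240356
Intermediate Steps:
z = -32 (z = -4*8 = -32)
R(Z) = 5 + (14 + Z)/(16 + Z) (R(Z) = 5 + (Z + 14)/(Z + 16) = 5 + (14 + Z)/(16 + Z))
O(v, T) = -40*v
240601 + O(R(z), -557) = 240601 - 80*(47 + 3*(-32))/(16 - 32) = 240601 - 80*(47 - 96)/(-16) = 240601 - 80*(-1)*(-49)/16 = 240601 - 40*49/8 = 240601 - 245 = 240356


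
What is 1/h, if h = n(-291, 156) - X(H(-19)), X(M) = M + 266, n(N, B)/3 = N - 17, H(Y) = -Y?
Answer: -1/1209 ≈ -0.00082713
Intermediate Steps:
n(N, B) = -51 + 3*N (n(N, B) = 3*(N - 17) = 3*(-17 + N) = -51 + 3*N)
X(M) = 266 + M
h = -1209 (h = (-51 + 3*(-291)) - (266 - 1*(-19)) = (-51 - 873) - (266 + 19) = -924 - 1*285 = -924 - 285 = -1209)
1/h = 1/(-1209) = -1/1209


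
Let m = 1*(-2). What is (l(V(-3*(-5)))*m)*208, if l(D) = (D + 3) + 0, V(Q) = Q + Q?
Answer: -13728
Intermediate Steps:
V(Q) = 2*Q
m = -2
l(D) = 3 + D (l(D) = (3 + D) + 0 = 3 + D)
(l(V(-3*(-5)))*m)*208 = ((3 + 2*(-3*(-5)))*(-2))*208 = ((3 + 2*15)*(-2))*208 = ((3 + 30)*(-2))*208 = (33*(-2))*208 = -66*208 = -13728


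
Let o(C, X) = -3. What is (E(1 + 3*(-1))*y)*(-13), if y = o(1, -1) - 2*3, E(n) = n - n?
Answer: 0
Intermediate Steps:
E(n) = 0
y = -9 (y = -3 - 2*3 = -3 - 6 = -9)
(E(1 + 3*(-1))*y)*(-13) = (0*(-9))*(-13) = 0*(-13) = 0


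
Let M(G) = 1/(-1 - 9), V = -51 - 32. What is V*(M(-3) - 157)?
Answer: 130393/10 ≈ 13039.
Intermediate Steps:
V = -83
M(G) = -⅒ (M(G) = 1/(-10) = -⅒)
V*(M(-3) - 157) = -83*(-⅒ - 157) = -83*(-1571/10) = 130393/10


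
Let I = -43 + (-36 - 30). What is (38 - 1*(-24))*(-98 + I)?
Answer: -12834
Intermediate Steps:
I = -109 (I = -43 - 66 = -109)
(38 - 1*(-24))*(-98 + I) = (38 - 1*(-24))*(-98 - 109) = (38 + 24)*(-207) = 62*(-207) = -12834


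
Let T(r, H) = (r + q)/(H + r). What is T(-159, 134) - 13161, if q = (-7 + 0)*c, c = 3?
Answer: -65769/5 ≈ -13154.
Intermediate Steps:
q = -21 (q = (-7 + 0)*3 = -7*3 = -21)
T(r, H) = (-21 + r)/(H + r) (T(r, H) = (r - 21)/(H + r) = (-21 + r)/(H + r))
T(-159, 134) - 13161 = (-21 - 159)/(134 - 159) - 13161 = -180/(-25) - 13161 = -1/25*(-180) - 13161 = 36/5 - 13161 = -65769/5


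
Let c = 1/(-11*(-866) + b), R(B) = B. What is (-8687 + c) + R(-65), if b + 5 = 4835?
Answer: -125643711/14356 ≈ -8752.0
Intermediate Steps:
b = 4830 (b = -5 + 4835 = 4830)
c = 1/14356 (c = 1/(-11*(-866) + 4830) = 1/(9526 + 4830) = 1/14356 ≈ 6.9657e-5)
(-8687 + c) + R(-65) = (-8687 + 1/14356) - 65 = -124710571/14356 - 65 = -125643711/14356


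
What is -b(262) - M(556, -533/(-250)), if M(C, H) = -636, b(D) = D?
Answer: 374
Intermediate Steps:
-b(262) - M(556, -533/(-250)) = -1*262 - 1*(-636) = -262 + 636 = 374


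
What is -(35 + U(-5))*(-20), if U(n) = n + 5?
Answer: 700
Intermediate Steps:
U(n) = 5 + n
-(35 + U(-5))*(-20) = -(35 + (5 - 5))*(-20) = -(35 + 0)*(-20) = -35*(-20) = -1*(-700) = 700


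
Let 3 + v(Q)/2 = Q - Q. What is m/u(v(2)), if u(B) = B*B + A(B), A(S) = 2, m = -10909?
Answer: -10909/38 ≈ -287.08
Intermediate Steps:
v(Q) = -6 (v(Q) = -6 + 2*(Q - Q) = -6 + 2*0 = -6 + 0 = -6)
u(B) = 2 + B**2 (u(B) = B*B + 2 = B**2 + 2 = 2 + B**2)
m/u(v(2)) = -10909/(2 + (-6)**2) = -10909/(2 + 36) = -10909/38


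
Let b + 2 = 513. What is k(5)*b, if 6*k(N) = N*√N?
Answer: 2555*√5/6 ≈ 952.19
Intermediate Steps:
b = 511 (b = -2 + 513 = 511)
k(N) = N^(3/2)/6 (k(N) = (N*√N)/6 = N^(3/2)/6)
k(5)*b = (5^(3/2)/6)*511 = ((5*√5)/6)*511 = (5*√5/6)*511 = 2555*√5/6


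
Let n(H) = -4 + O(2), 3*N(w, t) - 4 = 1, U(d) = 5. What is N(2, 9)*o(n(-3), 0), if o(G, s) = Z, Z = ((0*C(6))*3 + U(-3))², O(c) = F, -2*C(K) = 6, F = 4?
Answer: 125/3 ≈ 41.667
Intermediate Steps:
C(K) = -3 (C(K) = -½*6 = -3)
O(c) = 4
N(w, t) = 5/3 (N(w, t) = 4/3 + (⅓)*1 = 4/3 + ⅓ = 5/3)
n(H) = 0 (n(H) = -4 + 4 = 0)
Z = 25 (Z = ((0*(-3))*3 + 5)² = (0*3 + 5)² = (0 + 5)² = 5² = 25)
o(G, s) = 25
N(2, 9)*o(n(-3), 0) = (5/3)*25 = 125/3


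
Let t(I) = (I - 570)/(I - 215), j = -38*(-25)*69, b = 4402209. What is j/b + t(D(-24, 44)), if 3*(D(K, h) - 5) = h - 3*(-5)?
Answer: 2413147658/837887113 ≈ 2.8800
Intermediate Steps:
D(K, h) = 10 + h/3 (D(K, h) = 5 + (h - 3*(-5))/3 = 5 + (h + 15)/3 = 5 + (15 + h)/3 = 5 + (5 + h/3) = 10 + h/3)
j = 65550 (j = 950*69 = 65550)
t(I) = (-570 + I)/(-215 + I)
j/b + t(D(-24, 44)) = 65550/4402209 + (-570 + (10 + (1/3)*44))/(-215 + (10 + (1/3)*44)) = 65550*(1/4402209) + (-570 + (10 + 44/3))/(-215 + (10 + 44/3)) = 21850/1467403 + (-570 + 74/3)/(-215 + 74/3) = 21850/1467403 - 1636/3/(-571/3) = 21850/1467403 - 3/571*(-1636/3) = 21850/1467403 + 1636/571 = 2413147658/837887113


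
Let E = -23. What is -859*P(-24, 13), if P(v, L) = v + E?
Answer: 40373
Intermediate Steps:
P(v, L) = -23 + v (P(v, L) = v - 23 = -23 + v)
-859*P(-24, 13) = -859*(-23 - 24) = -859*(-47) = 40373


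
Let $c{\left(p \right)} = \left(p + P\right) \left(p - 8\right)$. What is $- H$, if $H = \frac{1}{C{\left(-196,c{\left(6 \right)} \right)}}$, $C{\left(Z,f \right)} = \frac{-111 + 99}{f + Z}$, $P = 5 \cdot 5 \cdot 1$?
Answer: $- \frac{43}{2} \approx -21.5$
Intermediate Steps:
$P = 25$ ($P = 25 \cdot 1 = 25$)
$c{\left(p \right)} = \left(-8 + p\right) \left(25 + p\right)$ ($c{\left(p \right)} = \left(p + 25\right) \left(p - 8\right) = \left(25 + p\right) \left(-8 + p\right) = \left(-8 + p\right) \left(25 + p\right)$)
$C{\left(Z,f \right)} = - \frac{12}{Z + f}$
$H = \frac{43}{2}$ ($H = \frac{1}{\left(-12\right) \frac{1}{-196 + \left(-200 + 6^{2} + 17 \cdot 6\right)}} = \frac{1}{\left(-12\right) \frac{1}{-196 + \left(-200 + 36 + 102\right)}} = \frac{1}{\left(-12\right) \frac{1}{-196 - 62}} = \frac{1}{\left(-12\right) \frac{1}{-258}} = \frac{1}{\left(-12\right) \left(- \frac{1}{258}\right)} = \frac{1}{\frac{2}{43}} = \frac{43}{2} \approx 21.5$)
$- H = \left(-1\right) \frac{43}{2} = - \frac{43}{2}$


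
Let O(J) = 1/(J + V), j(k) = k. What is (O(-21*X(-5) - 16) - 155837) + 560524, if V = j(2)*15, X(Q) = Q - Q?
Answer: 5665619/14 ≈ 4.0469e+5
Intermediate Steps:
X(Q) = 0
V = 30 (V = 2*15 = 30)
O(J) = 1/(30 + J) (O(J) = 1/(J + 30) = 1/(30 + J))
(O(-21*X(-5) - 16) - 155837) + 560524 = (1/(30 + (-21*0 - 16)) - 155837) + 560524 = (1/(30 + (0 - 16)) - 155837) + 560524 = (1/(30 - 16) - 155837) + 560524 = (1/14 - 155837) + 560524 = -2181717/14 + 560524 = 5665619/14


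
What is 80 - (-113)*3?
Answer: 419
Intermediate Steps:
80 - (-113)*3 = 80 - 113*(-3) = 80 + 339 = 419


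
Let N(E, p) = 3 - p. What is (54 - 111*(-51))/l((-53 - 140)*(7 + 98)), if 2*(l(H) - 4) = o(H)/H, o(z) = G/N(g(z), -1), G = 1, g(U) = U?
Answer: 926515800/648479 ≈ 1428.8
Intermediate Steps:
o(z) = ¼ (o(z) = 1/(3 - 1*(-1)) = 1/(3 + 1) = 1/4 = 1*(¼) = ¼)
l(H) = 4 + 1/(8*H) (l(H) = 4 + (1/(4*H))/2 = 4 + 1/(8*H))
(54 - 111*(-51))/l((-53 - 140)*(7 + 98)) = (54 - 111*(-51))/(4 + 1/(8*(((-53 - 140)*(7 + 98))))) = (54 + 5661)/(4 + 1/(8*((-193*105)))) = 5715/(4 + (⅛)/(-20265)) = 5715/(4 + (⅛)*(-1/20265)) = 5715/(4 - 1/162120) = 5715/(648479/162120) = 5715*(162120/648479) = 926515800/648479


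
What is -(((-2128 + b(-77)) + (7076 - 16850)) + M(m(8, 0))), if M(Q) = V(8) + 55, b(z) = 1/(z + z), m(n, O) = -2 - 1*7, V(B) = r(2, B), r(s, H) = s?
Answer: 1824131/154 ≈ 11845.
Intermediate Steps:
V(B) = 2
m(n, O) = -9 (m(n, O) = -2 - 7 = -9)
b(z) = 1/(2*z)
M(Q) = 57 (M(Q) = 2 + 55 = 57)
-(((-2128 + b(-77)) + (7076 - 16850)) + M(m(8, 0))) = -(((-2128 + (½)/(-77)) + (7076 - 16850)) + 57) = -(((-2128 + (½)*(-1/77)) - 9774) + 57) = -(((-2128 - 1/154) - 9774) + 57) = -((-327713/154 - 9774) + 57) = -(-1832909/154 + 57) = -1*(-1824131/154) = 1824131/154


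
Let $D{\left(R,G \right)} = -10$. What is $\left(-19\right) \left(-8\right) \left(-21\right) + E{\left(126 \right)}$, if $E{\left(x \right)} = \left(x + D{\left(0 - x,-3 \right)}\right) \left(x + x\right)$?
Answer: $26040$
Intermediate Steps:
$E{\left(x \right)} = 2 x \left(-10 + x\right)$ ($E{\left(x \right)} = \left(x - 10\right) \left(x + x\right) = \left(-10 + x\right) 2 x = 2 x \left(-10 + x\right)$)
$\left(-19\right) \left(-8\right) \left(-21\right) + E{\left(126 \right)} = \left(-19\right) \left(-8\right) \left(-21\right) + 2 \cdot 126 \left(-10 + 126\right) = 152 \left(-21\right) + 2 \cdot 126 \cdot 116 = -3192 + 29232 = 26040$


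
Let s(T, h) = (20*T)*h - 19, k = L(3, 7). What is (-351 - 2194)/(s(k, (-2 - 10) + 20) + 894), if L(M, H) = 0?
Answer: -509/175 ≈ -2.9086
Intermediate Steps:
k = 0
s(T, h) = -19 + 20*T*h (s(T, h) = 20*T*h - 19 = -19 + 20*T*h)
(-351 - 2194)/(s(k, (-2 - 10) + 20) + 894) = (-351 - 2194)/((-19 + 20*0*((-2 - 10) + 20)) + 894) = -2545/((-19 + 20*0*(-12 + 20)) + 894) = -2545/((-19 + 20*0*8) + 894) = -2545/((-19 + 0) + 894) = -2545/(-19 + 894) = -2545/875 = -2545*1/875 = -509/175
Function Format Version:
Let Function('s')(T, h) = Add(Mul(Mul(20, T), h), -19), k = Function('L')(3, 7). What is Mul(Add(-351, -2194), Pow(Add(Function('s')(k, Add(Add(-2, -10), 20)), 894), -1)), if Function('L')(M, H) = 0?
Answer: Rational(-509, 175) ≈ -2.9086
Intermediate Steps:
k = 0
Function('s')(T, h) = Add(-19, Mul(20, T, h)) (Function('s')(T, h) = Add(Mul(20, T, h), -19) = Add(-19, Mul(20, T, h)))
Mul(Add(-351, -2194), Pow(Add(Function('s')(k, Add(Add(-2, -10), 20)), 894), -1)) = Mul(Add(-351, -2194), Pow(Add(Add(-19, Mul(20, 0, Add(Add(-2, -10), 20))), 894), -1)) = Mul(-2545, Pow(Add(Add(-19, Mul(20, 0, Add(-12, 20))), 894), -1)) = Mul(-2545, Pow(Add(Add(-19, Mul(20, 0, 8)), 894), -1)) = Mul(-2545, Pow(Add(Add(-19, 0), 894), -1)) = Mul(-2545, Pow(Add(-19, 894), -1)) = Mul(-2545, Pow(875, -1)) = Mul(-2545, Rational(1, 875)) = Rational(-509, 175)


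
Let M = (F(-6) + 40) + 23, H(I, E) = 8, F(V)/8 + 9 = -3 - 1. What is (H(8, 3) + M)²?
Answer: 1089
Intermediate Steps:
F(V) = -104 (F(V) = -72 + 8*(-3 - 1) = -72 + 8*(-4) = -72 - 32 = -104)
M = -41 (M = (-104 + 40) + 23 = -64 + 23 = -41)
(H(8, 3) + M)² = (8 - 41)² = (-33)² = 1089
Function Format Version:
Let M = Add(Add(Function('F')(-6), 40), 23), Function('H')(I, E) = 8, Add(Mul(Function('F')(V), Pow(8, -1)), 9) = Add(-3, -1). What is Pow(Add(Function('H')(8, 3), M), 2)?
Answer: 1089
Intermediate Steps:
Function('F')(V) = -104 (Function('F')(V) = Add(-72, Mul(8, Add(-3, -1))) = Add(-72, Mul(8, -4)) = Add(-72, -32) = -104)
M = -41 (M = Add(Add(-104, 40), 23) = Add(-64, 23) = -41)
Pow(Add(Function('H')(8, 3), M), 2) = Pow(Add(8, -41), 2) = Pow(-33, 2) = 1089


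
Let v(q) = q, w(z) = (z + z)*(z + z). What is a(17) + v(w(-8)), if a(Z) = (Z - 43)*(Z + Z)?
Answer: -628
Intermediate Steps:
w(z) = 4*z**2 (w(z) = (2*z)*(2*z) = 4*z**2)
a(Z) = 2*Z*(-43 + Z) (a(Z) = (-43 + Z)*(2*Z) = 2*Z*(-43 + Z))
a(17) + v(w(-8)) = 2*17*(-43 + 17) + 4*(-8)**2 = 2*17*(-26) + 4*64 = -884 + 256 = -628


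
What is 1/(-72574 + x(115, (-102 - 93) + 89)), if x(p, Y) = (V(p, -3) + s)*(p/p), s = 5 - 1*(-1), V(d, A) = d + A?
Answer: -1/72456 ≈ -1.3801e-5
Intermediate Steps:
V(d, A) = A + d
s = 6 (s = 5 + 1 = 6)
x(p, Y) = 3 + p (x(p, Y) = ((-3 + p) + 6)*(p/p) = (3 + p)*1 = 3 + p)
1/(-72574 + x(115, (-102 - 93) + 89)) = 1/(-72574 + (3 + 115)) = 1/(-72574 + 118) = 1/(-72456) = -1/72456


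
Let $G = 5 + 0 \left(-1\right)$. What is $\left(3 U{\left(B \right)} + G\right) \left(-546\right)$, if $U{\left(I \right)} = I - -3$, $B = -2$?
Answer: $-4368$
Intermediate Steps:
$U{\left(I \right)} = 3 + I$ ($U{\left(I \right)} = I + 3 = 3 + I$)
$G = 5$ ($G = 5 + 0 = 5$)
$\left(3 U{\left(B \right)} + G\right) \left(-546\right) = \left(3 \left(3 - 2\right) + 5\right) \left(-546\right) = \left(3 \cdot 1 + 5\right) \left(-546\right) = \left(3 + 5\right) \left(-546\right) = 8 \left(-546\right) = -4368$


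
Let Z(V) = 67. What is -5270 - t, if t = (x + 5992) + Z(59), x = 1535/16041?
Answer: -181730024/16041 ≈ -11329.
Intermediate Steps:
x = 1535/16041 (x = 1535*(1/16041) = 1535/16041 ≈ 0.095692)
t = 97193954/16041 (t = (1535/16041 + 5992) + 67 = 96119207/16041 + 67 = 97193954/16041 ≈ 6059.1)
-5270 - t = -5270 - 1*97193954/16041 = -5270 - 97193954/16041 = -181730024/16041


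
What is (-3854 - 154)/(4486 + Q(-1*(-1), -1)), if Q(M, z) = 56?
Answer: -668/757 ≈ -0.88243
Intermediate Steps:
(-3854 - 154)/(4486 + Q(-1*(-1), -1)) = (-3854 - 154)/(4486 + 56) = -4008/4542 = -4008*1/4542 = -668/757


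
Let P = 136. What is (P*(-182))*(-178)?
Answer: 4405856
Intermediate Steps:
(P*(-182))*(-178) = (136*(-182))*(-178) = -24752*(-178) = 4405856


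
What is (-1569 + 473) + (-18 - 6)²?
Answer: -520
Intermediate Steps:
(-1569 + 473) + (-18 - 6)² = -1096 + (-24)² = -1096 + 576 = -520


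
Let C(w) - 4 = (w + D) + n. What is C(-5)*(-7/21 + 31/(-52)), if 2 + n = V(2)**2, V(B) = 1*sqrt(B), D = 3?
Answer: -145/78 ≈ -1.8590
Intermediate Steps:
V(B) = sqrt(B)
n = 0 (n = -2 + (sqrt(2))**2 = -2 + 2 = 0)
C(w) = 7 + w (C(w) = 4 + ((w + 3) + 0) = 4 + ((3 + w) + 0) = 4 + (3 + w) = 7 + w)
C(-5)*(-7/21 + 31/(-52)) = (7 - 5)*(-7/21 + 31/(-52)) = 2*(-7*1/21 + 31*(-1/52)) = 2*(-1/3 - 31/52) = 2*(-145/156) = -145/78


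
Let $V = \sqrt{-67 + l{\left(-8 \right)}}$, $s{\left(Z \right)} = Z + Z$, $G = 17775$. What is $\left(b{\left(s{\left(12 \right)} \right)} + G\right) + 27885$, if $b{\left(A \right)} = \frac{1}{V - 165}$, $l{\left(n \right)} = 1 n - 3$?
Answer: $\frac{415551605}{9101} - \frac{i \sqrt{78}}{27303} \approx 45660.0 - 0.00032347 i$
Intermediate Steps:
$l{\left(n \right)} = -3 + n$ ($l{\left(n \right)} = n - 3 = -3 + n$)
$s{\left(Z \right)} = 2 Z$
$V = i \sqrt{78}$ ($V = \sqrt{-67 - 11} = \sqrt{-78} = i \sqrt{78} \approx 8.8318 i$)
$b{\left(A \right)} = \frac{1}{-165 + i \sqrt{78}}$ ($b{\left(A \right)} = \frac{1}{i \sqrt{78} - 165} = \frac{1}{-165 + i \sqrt{78}}$)
$\left(b{\left(s{\left(12 \right)} \right)} + G\right) + 27885 = \left(\left(- \frac{55}{9101} - \frac{i \sqrt{78}}{27303}\right) + 17775\right) + 27885 = \left(\frac{161770220}{9101} - \frac{i \sqrt{78}}{27303}\right) + 27885 = \frac{415551605}{9101} - \frac{i \sqrt{78}}{27303}$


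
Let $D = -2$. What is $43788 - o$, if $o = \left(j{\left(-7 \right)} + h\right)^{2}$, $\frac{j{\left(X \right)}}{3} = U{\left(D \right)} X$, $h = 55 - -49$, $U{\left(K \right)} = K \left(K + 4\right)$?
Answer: $8444$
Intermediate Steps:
$U{\left(K \right)} = K \left(4 + K\right)$
$h = 104$ ($h = 55 + 49 = 104$)
$j{\left(X \right)} = - 12 X$ ($j{\left(X \right)} = 3 - 2 \left(4 - 2\right) X = 3 \left(-2\right) 2 X = 3 \left(- 4 X\right) = - 12 X$)
$o = 35344$ ($o = \left(\left(-12\right) \left(-7\right) + 104\right)^{2} = \left(84 + 104\right)^{2} = 188^{2} = 35344$)
$43788 - o = 43788 - 35344 = 8444$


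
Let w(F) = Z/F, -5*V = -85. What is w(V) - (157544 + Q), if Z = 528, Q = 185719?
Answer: -5834943/17 ≈ -3.4323e+5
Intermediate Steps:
V = 17 (V = -⅕*(-85) = 17)
w(F) = 528/F
w(V) - (157544 + Q) = 528/17 - (157544 + 185719) = 528*(1/17) - 1*343263 = 528/17 - 343263 = -5834943/17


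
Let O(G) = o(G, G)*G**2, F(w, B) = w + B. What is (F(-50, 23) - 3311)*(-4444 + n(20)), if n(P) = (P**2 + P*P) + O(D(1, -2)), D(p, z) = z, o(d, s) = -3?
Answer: 12203728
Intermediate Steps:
F(w, B) = B + w
O(G) = -3*G**2
n(P) = -12 + 2*P**2 (n(P) = (P**2 + P*P) - 3*(-2)**2 = (P**2 + P**2) - 3*4 = 2*P**2 - 12 = -12 + 2*P**2)
(F(-50, 23) - 3311)*(-4444 + n(20)) = ((23 - 50) - 3311)*(-4444 + (-12 + 2*20**2)) = (-27 - 3311)*(-4444 + (-12 + 2*400)) = -3338*(-4444 + (-12 + 800)) = -3338*(-4444 + 788) = -3338*(-3656) = 12203728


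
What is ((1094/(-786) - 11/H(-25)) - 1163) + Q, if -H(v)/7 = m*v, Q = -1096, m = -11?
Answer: -155458057/68775 ≈ -2260.4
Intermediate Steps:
H(v) = 77*v (H(v) = -(-77)*v = 77*v)
((1094/(-786) - 11/H(-25)) - 1163) + Q = ((1094/(-786) - 11/(77*(-25))) - 1163) - 1096 = ((1094*(-1/786) - 11/(-1925)) - 1163) - 1096 = ((-547/393 - 11*(-1/1925)) - 1163) - 1096 = ((-547/393 + 1/175) - 1163) - 1096 = (-95332/68775 - 1163) - 1096 = -80080657/68775 - 1096 = -155458057/68775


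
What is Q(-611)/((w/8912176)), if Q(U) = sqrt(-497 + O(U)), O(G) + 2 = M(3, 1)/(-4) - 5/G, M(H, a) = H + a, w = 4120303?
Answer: 685552*I*sqrt(186657445)/193654241 ≈ 48.366*I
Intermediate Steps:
O(G) = -3 - 5/G (O(G) = -2 + ((3 + 1)/(-4) - 5/G) = -2 + (4*(-1/4) - 5/G) = -2 + (-1 - 5/G) = -3 - 5/G)
Q(U) = sqrt(-500 - 5/U) (Q(U) = sqrt(-497 + (-3 - 5/U)) = sqrt(-500 - 5/U))
Q(-611)/((w/8912176)) = sqrt(-500 - 5/(-611))/((4120303/8912176)) = sqrt(-500 - 5*(-1/611))/((4120303*(1/8912176))) = sqrt(-500 + 5/611)/(4120303/8912176) = sqrt(-305495/611)*(8912176/4120303) = (I*sqrt(186657445)/611)*(8912176/4120303) = 685552*I*sqrt(186657445)/193654241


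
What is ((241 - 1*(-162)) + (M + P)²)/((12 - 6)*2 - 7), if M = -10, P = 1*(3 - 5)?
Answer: 547/5 ≈ 109.40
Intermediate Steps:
P = -2 (P = 1*(-2) = -2)
((241 - 1*(-162)) + (M + P)²)/((12 - 6)*2 - 7) = ((241 - 1*(-162)) + (-10 - 2)²)/((12 - 6)*2 - 7) = ((241 + 162) + (-12)²)/(6*2 - 7) = (403 + 144)/(12 - 7) = 547/5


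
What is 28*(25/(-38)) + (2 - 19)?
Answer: -673/19 ≈ -35.421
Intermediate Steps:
28*(25/(-38)) + (2 - 19) = 28*(25*(-1/38)) - 17 = 28*(-25/38) - 17 = -350/19 - 17 = -673/19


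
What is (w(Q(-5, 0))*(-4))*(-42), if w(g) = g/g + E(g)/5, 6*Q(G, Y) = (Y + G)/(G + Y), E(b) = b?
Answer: 868/5 ≈ 173.60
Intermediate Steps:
Q(G, Y) = 1/6 (Q(G, Y) = ((Y + G)/(G + Y))/6 = ((G + Y)/(G + Y))/6 = (1/6)*1 = 1/6)
w(g) = 1 + g/5 (w(g) = g/g + g/5 = 1 + g*(1/5) = 1 + g/5)
(w(Q(-5, 0))*(-4))*(-42) = ((1 + (1/5)*(1/6))*(-4))*(-42) = ((1 + 1/30)*(-4))*(-42) = ((31/30)*(-4))*(-42) = -62/15*(-42) = 868/5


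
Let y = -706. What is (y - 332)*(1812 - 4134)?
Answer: 2410236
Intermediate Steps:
(y - 332)*(1812 - 4134) = (-706 - 332)*(1812 - 4134) = -1038*(-2322) = 2410236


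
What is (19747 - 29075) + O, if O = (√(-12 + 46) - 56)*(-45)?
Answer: -6808 - 45*√34 ≈ -7070.4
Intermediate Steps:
O = 2520 - 45*√34 (O = (√34 - 56)*(-45) = (-56 + √34)*(-45) = 2520 - 45*√34 ≈ 2257.6)
(19747 - 29075) + O = (19747 - 29075) + (2520 - 45*√34) = -9328 + (2520 - 45*√34) = -6808 - 45*√34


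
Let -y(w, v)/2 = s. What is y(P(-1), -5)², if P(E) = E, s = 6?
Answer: 144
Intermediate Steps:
y(w, v) = -12 (y(w, v) = -2*6 = -12)
y(P(-1), -5)² = (-12)² = 144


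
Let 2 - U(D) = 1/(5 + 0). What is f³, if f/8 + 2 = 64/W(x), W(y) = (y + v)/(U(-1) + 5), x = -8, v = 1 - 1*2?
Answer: -5957302833152/91125 ≈ -6.5375e+7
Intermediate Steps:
U(D) = 9/5 (U(D) = 2 - 1/(5 + 0) = 2 - 1/5 = 2 - 1*⅕ = 2 - ⅕ = 9/5)
v = -1 (v = 1 - 2 = -1)
W(y) = -5/34 + 5*y/34 (W(y) = (y - 1)/(9/5 + 5) = (-1 + y)/(34/5) = (-1 + y)*(5/34) = -5/34 + 5*y/34)
f = -18128/45 (f = -16 + 8*(64/(-5/34 + (5/34)*(-8))) = -16 + 8*(64/(-5/34 - 20/17)) = -16 + 8*(64/(-45/34)) = -16 + 8*(64*(-34/45)) = -16 + 8*(-2176/45) = -16 - 17408/45 = -18128/45 ≈ -402.84)
f³ = (-18128/45)³ = -5957302833152/91125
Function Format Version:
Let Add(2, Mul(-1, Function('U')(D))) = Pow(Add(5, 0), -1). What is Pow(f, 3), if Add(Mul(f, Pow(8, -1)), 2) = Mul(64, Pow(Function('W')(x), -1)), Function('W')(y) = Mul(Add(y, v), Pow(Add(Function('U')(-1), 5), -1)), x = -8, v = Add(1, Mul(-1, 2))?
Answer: Rational(-5957302833152, 91125) ≈ -6.5375e+7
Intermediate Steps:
Function('U')(D) = Rational(9, 5) (Function('U')(D) = Add(2, Mul(-1, Pow(Add(5, 0), -1))) = Add(2, Mul(-1, Pow(5, -1))) = Add(2, Mul(-1, Rational(1, 5))) = Add(2, Rational(-1, 5)) = Rational(9, 5))
v = -1 (v = Add(1, -2) = -1)
Function('W')(y) = Add(Rational(-5, 34), Mul(Rational(5, 34), y)) (Function('W')(y) = Mul(Add(y, -1), Pow(Add(Rational(9, 5), 5), -1)) = Mul(Add(-1, y), Pow(Rational(34, 5), -1)) = Mul(Add(-1, y), Rational(5, 34)) = Add(Rational(-5, 34), Mul(Rational(5, 34), y)))
f = Rational(-18128, 45) (f = Add(-16, Mul(8, Mul(64, Pow(Add(Rational(-5, 34), Mul(Rational(5, 34), -8)), -1)))) = Add(-16, Mul(8, Mul(64, Pow(Add(Rational(-5, 34), Rational(-20, 17)), -1)))) = Add(-16, Mul(8, Mul(64, Pow(Rational(-45, 34), -1)))) = Add(-16, Mul(8, Mul(64, Rational(-34, 45)))) = Add(-16, Mul(8, Rational(-2176, 45))) = Add(-16, Rational(-17408, 45)) = Rational(-18128, 45) ≈ -402.84)
Pow(f, 3) = Pow(Rational(-18128, 45), 3) = Rational(-5957302833152, 91125)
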